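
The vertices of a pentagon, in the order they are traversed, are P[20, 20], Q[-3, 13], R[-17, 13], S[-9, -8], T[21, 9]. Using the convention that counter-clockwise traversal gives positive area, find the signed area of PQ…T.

541

Apply the shoelace formula: 2A = Σ (x_i·y_{i+1} − x_{i+1}·y_i), indices taken mod 5.
Cross-terms: 320, 182, 253, 87, 240  ⇒  Σ = 1082
Signed area = Σ/2 = 541 (positive ⇒ counter-clockwise traversal).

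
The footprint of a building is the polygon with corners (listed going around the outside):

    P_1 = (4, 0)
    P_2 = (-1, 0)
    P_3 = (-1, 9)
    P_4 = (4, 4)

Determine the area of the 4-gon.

32.5

P_1→P_2: (4)(0) − (-1)(0) = 0
P_2→P_3: (-1)(9) − (-1)(0) = -9
P_3→P_4: (-1)(4) − (4)(9) = -40
P_4→P_1: (4)(0) − (4)(4) = -16
Σ = -65
Area = |Σ|/2 = 32.5.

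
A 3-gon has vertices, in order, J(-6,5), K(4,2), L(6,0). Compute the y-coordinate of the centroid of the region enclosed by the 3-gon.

Apply the shoelace formula. First the cross-terms c_i = x_i·y_{i+1} − x_{i+1}·y_i:
  -32, -12, 30  ⇒  2A = -14, A = -7.
Then Σ (y_i + y_{i+1})·c_i = -98, so ȳ = -98 / (6·(-7)) = 7/3.

7/3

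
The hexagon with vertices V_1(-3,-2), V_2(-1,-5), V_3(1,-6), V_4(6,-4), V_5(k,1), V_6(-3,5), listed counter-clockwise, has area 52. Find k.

Write out the shoelace sum; only the two edges meeting at V_5 involve k:
2·Area = [(6·1 − k·(-4)) + (k·5 − (-3)·1)] + 77
       = 9·k + 86 = 104
⇒ k = 2.

2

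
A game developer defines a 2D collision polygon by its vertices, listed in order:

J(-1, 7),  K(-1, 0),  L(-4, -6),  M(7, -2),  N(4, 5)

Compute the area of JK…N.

69.5

Apply the surveyor's formula: 2A = Σ (x_i·y_{i+1} − x_{i+1}·y_i), indices taken mod 5.
J→K: (-1)(0) − (-1)(7) = 7
K→L: (-1)(-6) − (-4)(0) = 6
L→M: (-4)(-2) − (7)(-6) = 50
M→N: (7)(5) − (4)(-2) = 43
N→J: (4)(7) − (-1)(5) = 33
Σ = 139
Area = |Σ|/2 = 69.5.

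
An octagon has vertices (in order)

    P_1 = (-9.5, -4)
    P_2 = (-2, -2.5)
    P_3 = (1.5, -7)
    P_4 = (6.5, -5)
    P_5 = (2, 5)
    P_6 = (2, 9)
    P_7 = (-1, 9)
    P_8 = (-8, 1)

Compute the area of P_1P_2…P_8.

130.75

Cross-terms: 15.75, 17.75, 38, 42.5, 8, 27, 71, 41.5  ⇒  Σ = 261.5
Area = |Σ|/2 = 130.75.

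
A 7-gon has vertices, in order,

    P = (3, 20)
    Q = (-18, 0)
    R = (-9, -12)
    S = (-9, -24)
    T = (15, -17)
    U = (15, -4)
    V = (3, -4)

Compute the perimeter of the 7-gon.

|PQ| = √((-21)² + (-20)²) = √841 = 29
|QR| = √((9)² + (-12)²) = √225 = 15
|RS| = √((0)² + (-12)²) = √144 = 12
|ST| = √((24)² + (7)²) = √625 = 25
|TU| = √((0)² + (13)²) = √169 = 13
|UV| = √((-12)² + (0)²) = √144 = 12
|VP| = √((0)² + (24)²) = √576 = 24
Perimeter = 29 + 15 + 12 + 25 + 13 + 12 + 24 = 130.

130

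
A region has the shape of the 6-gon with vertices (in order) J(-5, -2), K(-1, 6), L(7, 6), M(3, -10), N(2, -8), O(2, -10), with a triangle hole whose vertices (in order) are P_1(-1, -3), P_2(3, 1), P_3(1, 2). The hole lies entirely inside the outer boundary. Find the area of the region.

Outer boundary:
Apply Gauss's area formula: 2A = Σ (x_i·y_{i+1} − x_{i+1}·y_i), indices taken mod 6.
Cross-terms: -32, -48, -88, -4, -4, -54  ⇒  Σ = -230
Area = |Σ|/2 = 115.
Hole:
Cross-terms: 8, 5, -1  ⇒  Σ = 12
Area = |Σ|/2 = 6.
Net area = 115 − 6 = 109.

109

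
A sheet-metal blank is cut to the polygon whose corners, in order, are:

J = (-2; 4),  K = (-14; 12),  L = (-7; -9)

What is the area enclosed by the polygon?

Apply the surveyor's formula: 2A = Σ (x_i·y_{i+1} − x_{i+1}·y_i), indices taken mod 3.
Σ = (32) + (210) + (-46) = 196
Area = |Σ|/2 = 98.

98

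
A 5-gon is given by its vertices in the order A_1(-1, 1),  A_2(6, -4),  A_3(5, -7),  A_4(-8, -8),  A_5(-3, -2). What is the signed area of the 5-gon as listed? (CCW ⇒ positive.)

Σ = (-2) + (-22) + (-96) + (-8) + (-5) = -133
Signed area = Σ/2 = -66.5 (negative ⇒ clockwise traversal).

-66.5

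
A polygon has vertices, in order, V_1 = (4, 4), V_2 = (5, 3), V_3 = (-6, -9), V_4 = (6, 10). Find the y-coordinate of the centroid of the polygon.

Apply the surveyor's formula. First the cross-terms c_i = x_i·y_{i+1} − x_{i+1}·y_i:
  -8, -27, -6, -16  ⇒  2A = -57, A = -28.5.
Then Σ (y_i + y_{i+1})·c_i = -124, so ȳ = -124 / (6·(-28.5)) = 124/171.

124/171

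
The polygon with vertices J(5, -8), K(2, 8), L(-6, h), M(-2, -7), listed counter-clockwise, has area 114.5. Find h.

8

The doubled signed area Σ (x_i y_{i+1} − x_{i+1} y_i) is linear in h.
With h=0 it equals 197; the coefficient of h is 4 (from the two edges through L).
So 4·h + 197 = 2·114.5 = 229 ⇒ h = 8.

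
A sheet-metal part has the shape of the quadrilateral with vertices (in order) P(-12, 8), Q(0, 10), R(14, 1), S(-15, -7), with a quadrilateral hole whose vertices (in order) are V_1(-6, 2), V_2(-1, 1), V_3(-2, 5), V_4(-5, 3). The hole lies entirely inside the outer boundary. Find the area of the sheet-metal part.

263.5

Outer boundary:
Σ = (-120) + (-140) + (-83) + (-204) = -547
Area = |Σ|/2 = 273.5.
Hole:
Cross-terms: -4, -3, 19, 8  ⇒  Σ = 20
Area = |Σ|/2 = 10.
Net area = 273.5 − 10 = 263.5.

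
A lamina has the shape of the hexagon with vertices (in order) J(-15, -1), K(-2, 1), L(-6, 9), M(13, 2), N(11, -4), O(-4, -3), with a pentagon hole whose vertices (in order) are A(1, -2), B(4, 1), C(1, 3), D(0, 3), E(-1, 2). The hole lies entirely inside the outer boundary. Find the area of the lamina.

Outer boundary:
J→K: (-15)(1) − (-2)(-1) = -17
K→L: (-2)(9) − (-6)(1) = -12
L→M: (-6)(2) − (13)(9) = -129
M→N: (13)(-4) − (11)(2) = -74
N→O: (11)(-3) − (-4)(-4) = -49
O→J: (-4)(-1) − (-15)(-3) = -41
Σ = -322
Area = |Σ|/2 = 161.
Hole:
Σ = (9) + (11) + (3) + (3) + (0) = 26
Area = |Σ|/2 = 13.
Net area = 161 − 13 = 148.

148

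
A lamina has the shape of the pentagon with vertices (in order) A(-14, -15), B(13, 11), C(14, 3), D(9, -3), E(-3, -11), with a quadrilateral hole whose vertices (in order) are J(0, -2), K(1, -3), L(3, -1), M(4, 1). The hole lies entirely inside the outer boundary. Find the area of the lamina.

Outer boundary:
Apply the shoelace formula: 2A = Σ (x_i·y_{i+1} − x_{i+1}·y_i), indices taken mod 5.
Σ = (41) + (-115) + (-69) + (-108) + (-109) = -360
Area = |Σ|/2 = 180.
Hole:
Cross-terms: 2, 8, 7, -8  ⇒  Σ = 9
Area = |Σ|/2 = 4.5.
Net area = 180 − 4.5 = 175.5.

175.5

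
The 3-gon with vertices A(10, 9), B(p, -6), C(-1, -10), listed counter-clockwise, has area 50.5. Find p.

The doubled signed area Σ (x_i y_{i+1} − x_{i+1} y_i) is linear in p.
With p=0 it equals 25; the coefficient of p is -19 (from the two edges through B).
So -19·p + 25 = 2·50.5 = 101 ⇒ p = -4.

-4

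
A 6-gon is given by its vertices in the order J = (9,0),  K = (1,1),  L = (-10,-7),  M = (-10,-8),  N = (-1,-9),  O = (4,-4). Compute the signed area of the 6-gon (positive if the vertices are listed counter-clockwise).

90

Apply the surveyor's formula: 2A = Σ (x_i·y_{i+1} − x_{i+1}·y_i), indices taken mod 6.
Cross-terms: 9, 3, 10, 82, 40, 36  ⇒  Σ = 180
Signed area = Σ/2 = 90 (positive ⇒ counter-clockwise traversal).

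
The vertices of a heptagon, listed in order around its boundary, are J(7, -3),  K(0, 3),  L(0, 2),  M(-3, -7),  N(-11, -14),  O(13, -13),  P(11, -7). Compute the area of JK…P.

192.5

Apply the shoelace formula: 2A = Σ (x_i·y_{i+1} − x_{i+1}·y_i), indices taken mod 7.
J→K: (7)(3) − (0)(-3) = 21
K→L: (0)(2) − (0)(3) = 0
L→M: (0)(-7) − (-3)(2) = 6
M→N: (-3)(-14) − (-11)(-7) = -35
N→O: (-11)(-13) − (13)(-14) = 325
O→P: (13)(-7) − (11)(-13) = 52
P→J: (11)(-3) − (7)(-7) = 16
Σ = 385
Area = |Σ|/2 = 192.5.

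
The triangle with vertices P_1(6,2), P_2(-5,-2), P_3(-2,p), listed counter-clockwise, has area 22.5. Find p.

Write out the shoelace sum; only the two edges meeting at P_3 involve p:
2·Area = [((-5)·p − (-2)·(-2)) + ((-2)·2 − 6·p)] + -2
       = -11·p + -10 = 45
⇒ p = -5.

-5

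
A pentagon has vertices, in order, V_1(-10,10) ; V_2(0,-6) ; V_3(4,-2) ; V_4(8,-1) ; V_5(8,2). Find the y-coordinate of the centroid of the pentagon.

103/55

Apply Gauss's area formula. First the cross-terms c_i = x_i·y_{i+1} − x_{i+1}·y_i:
  60, 24, 12, 24, 100  ⇒  2A = 220, A = 110.
Then Σ (y_i + y_{i+1})·c_i = 1236, so ȳ = 1236 / (6·110) = 103/55.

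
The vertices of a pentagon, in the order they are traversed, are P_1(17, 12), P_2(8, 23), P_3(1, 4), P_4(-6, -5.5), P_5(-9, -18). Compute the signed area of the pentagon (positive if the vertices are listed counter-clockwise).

289.5

Σ = (295) + (9) + (18.5) + (58.5) + (198) = 579
Signed area = Σ/2 = 289.5 (positive ⇒ counter-clockwise traversal).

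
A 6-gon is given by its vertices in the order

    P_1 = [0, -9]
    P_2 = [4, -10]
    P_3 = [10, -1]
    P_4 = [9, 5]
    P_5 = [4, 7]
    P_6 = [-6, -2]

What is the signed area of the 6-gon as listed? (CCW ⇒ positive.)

161

Σ = (36) + (96) + (59) + (43) + (34) + (54) = 322
Signed area = Σ/2 = 161 (positive ⇒ counter-clockwise traversal).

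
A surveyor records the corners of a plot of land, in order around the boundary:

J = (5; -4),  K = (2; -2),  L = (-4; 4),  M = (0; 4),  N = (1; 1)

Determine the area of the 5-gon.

15.5

Apply the shoelace formula: 2A = Σ (x_i·y_{i+1} − x_{i+1}·y_i), indices taken mod 5.
Σ = (-2) + (0) + (-16) + (-4) + (-9) = -31
Area = |Σ|/2 = 15.5.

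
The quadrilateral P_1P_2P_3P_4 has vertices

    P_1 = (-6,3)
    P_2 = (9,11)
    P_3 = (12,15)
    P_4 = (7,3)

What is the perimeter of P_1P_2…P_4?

48

|P_1P_2| = √((15)² + (8)²) = √289 = 17
|P_2P_3| = √((3)² + (4)²) = √25 = 5
|P_3P_4| = √((-5)² + (-12)²) = √169 = 13
|P_4P_1| = √((-13)² + (0)²) = √169 = 13
Perimeter = 17 + 5 + 13 + 13 = 48.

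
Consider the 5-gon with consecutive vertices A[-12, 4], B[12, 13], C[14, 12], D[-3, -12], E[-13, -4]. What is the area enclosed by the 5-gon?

Apply the shoelace formula: 2A = Σ (x_i·y_{i+1} − x_{i+1}·y_i), indices taken mod 5.
Σ = (-204) + (-38) + (-132) + (-144) + (-100) = -618
Area = |Σ|/2 = 309.

309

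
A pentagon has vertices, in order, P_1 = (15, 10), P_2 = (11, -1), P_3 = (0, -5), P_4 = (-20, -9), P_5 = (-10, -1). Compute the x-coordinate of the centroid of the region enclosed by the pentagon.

Apply the shoelace (surveyor's) formula. First the cross-terms c_i = x_i·y_{i+1} − x_{i+1}·y_i:
  -125, -55, -100, -70, -85  ⇒  2A = -435, A = -217.5.
Then Σ (x_i + x_{i+1})·c_i = -180, so x̄ = -180 / (6·(-217.5)) = 4/29.

4/29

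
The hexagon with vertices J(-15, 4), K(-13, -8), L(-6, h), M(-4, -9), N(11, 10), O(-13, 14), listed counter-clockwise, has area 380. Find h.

The doubled signed area Σ (x_i y_{i+1} − x_{i+1} y_i) is linear in h.
With h=0 it equals 679; the coefficient of h is -9 (from the two edges through L).
So -9·h + 679 = 2·380 = 760 ⇒ h = -9.

-9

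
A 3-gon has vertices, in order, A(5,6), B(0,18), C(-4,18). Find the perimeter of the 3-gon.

32

|AB| = √((-5)² + (12)²) = √169 = 13
|BC| = √((-4)² + (0)²) = √16 = 4
|CA| = √((9)² + (-12)²) = √225 = 15
Perimeter = 13 + 4 + 15 = 32.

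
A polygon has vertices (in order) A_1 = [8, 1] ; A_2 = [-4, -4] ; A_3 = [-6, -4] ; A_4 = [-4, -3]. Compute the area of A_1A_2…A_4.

7

Apply Gauss's area formula: 2A = Σ (x_i·y_{i+1} − x_{i+1}·y_i), indices taken mod 4.
Cross-terms: -28, -8, 2, 20  ⇒  Σ = -14
Area = |Σ|/2 = 7.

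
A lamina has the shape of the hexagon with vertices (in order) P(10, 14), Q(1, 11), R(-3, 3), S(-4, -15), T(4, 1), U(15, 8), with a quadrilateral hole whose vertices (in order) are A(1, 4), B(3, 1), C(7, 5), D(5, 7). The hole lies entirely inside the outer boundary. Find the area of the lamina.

179

Outer boundary:
Apply the shoelace formula: 2A = Σ (x_i·y_{i+1} − x_{i+1}·y_i), indices taken mod 6.
Cross-terms: 96, 36, 57, 56, 17, 130  ⇒  Σ = 392
Area = |Σ|/2 = 196.
Hole:
Apply the surveyor's formula: 2A = Σ (x_i·y_{i+1} − x_{i+1}·y_i), indices taken mod 4.
Σ = (-11) + (8) + (24) + (13) = 34
Area = |Σ|/2 = 17.
Net area = 196 − 17 = 179.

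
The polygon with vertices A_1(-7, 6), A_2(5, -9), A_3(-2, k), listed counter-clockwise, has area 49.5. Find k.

8

Write out the shoelace sum; only the two edges meeting at A_3 involve k:
2·Area = [(5·k − (-2)·(-9)) + ((-2)·6 − (-7)·k)] + 33
       = 12·k + 3 = 99
⇒ k = 8.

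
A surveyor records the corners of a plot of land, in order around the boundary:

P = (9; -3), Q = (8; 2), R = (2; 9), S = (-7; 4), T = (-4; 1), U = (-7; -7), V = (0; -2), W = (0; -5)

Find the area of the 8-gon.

P→Q: (9)(2) − (8)(-3) = 42
Q→R: (8)(9) − (2)(2) = 68
R→S: (2)(4) − (-7)(9) = 71
S→T: (-7)(1) − (-4)(4) = 9
T→U: (-4)(-7) − (-7)(1) = 35
U→V: (-7)(-2) − (0)(-7) = 14
V→W: (0)(-5) − (0)(-2) = 0
W→P: (0)(-3) − (9)(-5) = 45
Σ = 284
Area = |Σ|/2 = 142.

142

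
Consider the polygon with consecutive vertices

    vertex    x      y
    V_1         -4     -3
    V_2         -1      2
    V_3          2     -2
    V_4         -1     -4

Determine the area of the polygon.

Σ = (-11) + (-2) + (-10) + (-13) = -36
Area = |Σ|/2 = 18.

18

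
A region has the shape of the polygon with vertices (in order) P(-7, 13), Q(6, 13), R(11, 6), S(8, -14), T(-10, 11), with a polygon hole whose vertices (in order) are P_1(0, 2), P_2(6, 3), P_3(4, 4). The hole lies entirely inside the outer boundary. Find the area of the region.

287.5

Outer boundary:
P→Q: (-7)(13) − (6)(13) = -169
Q→R: (6)(6) − (11)(13) = -107
R→S: (11)(-14) − (8)(6) = -202
S→T: (8)(11) − (-10)(-14) = -52
T→P: (-10)(13) − (-7)(11) = -53
Σ = -583
Area = |Σ|/2 = 291.5.
Hole:
Apply Gauss's area formula: 2A = Σ (x_i·y_{i+1} − x_{i+1}·y_i), indices taken mod 3.
P_1→P_2: (0)(3) − (6)(2) = -12
P_2→P_3: (6)(4) − (4)(3) = 12
P_3→P_1: (4)(2) − (0)(4) = 8
Σ = 8
Area = |Σ|/2 = 4.
Net area = 291.5 − 4 = 287.5.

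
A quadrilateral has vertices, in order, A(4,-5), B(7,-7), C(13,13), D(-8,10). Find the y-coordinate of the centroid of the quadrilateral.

Apply the surveyor's formula. First the cross-terms c_i = x_i·y_{i+1} − x_{i+1}·y_i:
  7, 182, 234, 0  ⇒  2A = 423, A = 211.5.
Then Σ (y_i + y_{i+1})·c_i = 6390, so ȳ = 6390 / (6·211.5) = 710/141.

710/141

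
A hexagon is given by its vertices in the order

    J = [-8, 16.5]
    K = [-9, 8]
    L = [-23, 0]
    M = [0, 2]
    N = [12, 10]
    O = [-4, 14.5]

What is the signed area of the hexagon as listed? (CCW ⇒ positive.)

Apply the surveyor's formula: 2A = Σ (x_i·y_{i+1} − x_{i+1}·y_i), indices taken mod 6.
Σ = (84.5) + (184) + (-46) + (-24) + (214) + (50) = 462.5
Signed area = Σ/2 = 231.25 (positive ⇒ counter-clockwise traversal).

231.25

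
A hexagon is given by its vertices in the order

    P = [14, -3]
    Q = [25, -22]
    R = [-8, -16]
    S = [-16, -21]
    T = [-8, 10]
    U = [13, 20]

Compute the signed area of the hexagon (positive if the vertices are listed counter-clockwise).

Apply the surveyor's formula: 2A = Σ (x_i·y_{i+1} − x_{i+1}·y_i), indices taken mod 6.
P→Q: (14)(-22) − (25)(-3) = -233
Q→R: (25)(-16) − (-8)(-22) = -576
R→S: (-8)(-21) − (-16)(-16) = -88
S→T: (-16)(10) − (-8)(-21) = -328
T→U: (-8)(20) − (13)(10) = -290
U→P: (13)(-3) − (14)(20) = -319
Σ = -1834
Signed area = Σ/2 = -917 (negative ⇒ clockwise traversal).

-917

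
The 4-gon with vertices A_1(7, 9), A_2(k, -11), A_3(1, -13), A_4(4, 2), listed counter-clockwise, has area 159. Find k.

-14

Write out the shoelace sum; only the two edges meeting at A_2 involve k:
2·Area = [(7·(-11) − k·9) + (k·(-13) − 1·(-11))] + 76
       = -22·k + 10 = 318
⇒ k = -14.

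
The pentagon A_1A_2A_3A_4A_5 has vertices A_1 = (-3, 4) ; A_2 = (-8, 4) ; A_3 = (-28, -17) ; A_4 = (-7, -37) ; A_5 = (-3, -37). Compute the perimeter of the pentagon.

108

|A_1A_2| = √((-5)² + (0)²) = √25 = 5
|A_2A_3| = √((-20)² + (-21)²) = √841 = 29
|A_3A_4| = √((21)² + (-20)²) = √841 = 29
|A_4A_5| = √((4)² + (0)²) = √16 = 4
|A_5A_1| = √((0)² + (41)²) = √1681 = 41
Perimeter = 5 + 29 + 29 + 4 + 41 = 108.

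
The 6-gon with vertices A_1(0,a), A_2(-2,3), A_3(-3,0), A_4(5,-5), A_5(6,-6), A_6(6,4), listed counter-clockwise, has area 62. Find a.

Write out the shoelace sum; only the two edges meeting at A_1 involve a:
2·Area = [(6·a − 0·4) + (0·3 − (-2)·a)] + 84
       = 8·a + 84 = 124
⇒ a = 5.

5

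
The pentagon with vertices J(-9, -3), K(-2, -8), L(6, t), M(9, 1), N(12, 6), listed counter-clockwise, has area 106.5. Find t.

Write out the shoelace sum; only the two edges meeting at L involve t:
2·Area = [((-2)·t − 6·(-8)) + (6·1 − 9·t)] + 126
       = -11·t + 180 = 213
⇒ t = -3.

-3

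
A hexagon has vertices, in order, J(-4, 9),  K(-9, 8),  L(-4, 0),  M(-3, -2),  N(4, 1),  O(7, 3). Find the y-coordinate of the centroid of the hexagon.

Apply the shoelace (surveyor's) formula. First the cross-terms c_i = x_i·y_{i+1} − x_{i+1}·y_i:
  49, 32, 8, 5, 5, 75  ⇒  2A = 174, A = 87.
Then Σ (y_i + y_{i+1})·c_i = 1988, so ȳ = 1988 / (6·87) = 994/261.

994/261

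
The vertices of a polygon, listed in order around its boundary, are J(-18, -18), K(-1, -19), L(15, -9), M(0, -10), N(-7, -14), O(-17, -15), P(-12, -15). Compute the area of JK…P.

Σ = (324) + (294) + (-150) + (-70) + (-133) + (75) + (-54) = 286
Area = |Σ|/2 = 143.

143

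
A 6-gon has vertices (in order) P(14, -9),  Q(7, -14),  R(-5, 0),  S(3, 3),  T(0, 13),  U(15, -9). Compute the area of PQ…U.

Σ = (-133) + (-70) + (-15) + (39) + (-195) + (-9) = -383
Area = |Σ|/2 = 191.5.

191.5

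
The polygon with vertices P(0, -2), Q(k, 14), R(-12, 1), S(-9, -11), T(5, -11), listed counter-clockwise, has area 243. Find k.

Write out the shoelace sum; only the two edges meeting at Q involve k:
2·Area = [(0·14 − k·(-2)) + (k·1 − (-12)·14)] + 285
       = 3·k + 453 = 486
⇒ k = 11.

11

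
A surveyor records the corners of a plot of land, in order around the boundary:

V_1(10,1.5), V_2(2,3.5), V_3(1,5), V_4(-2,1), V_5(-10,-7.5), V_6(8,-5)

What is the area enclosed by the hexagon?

123.25

Cross-terms: 32, 6.5, 11, 25, 110, 62  ⇒  Σ = 246.5
Area = |Σ|/2 = 123.25.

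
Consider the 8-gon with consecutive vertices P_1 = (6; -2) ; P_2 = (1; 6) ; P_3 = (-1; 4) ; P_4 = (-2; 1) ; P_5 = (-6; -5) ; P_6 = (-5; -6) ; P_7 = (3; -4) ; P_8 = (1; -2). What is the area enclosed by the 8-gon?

Apply Gauss's area formula: 2A = Σ (x_i·y_{i+1} − x_{i+1}·y_i), indices taken mod 8.
Σ = (38) + (10) + (7) + (16) + (11) + (38) + (-2) + (10) = 128
Area = |Σ|/2 = 64.

64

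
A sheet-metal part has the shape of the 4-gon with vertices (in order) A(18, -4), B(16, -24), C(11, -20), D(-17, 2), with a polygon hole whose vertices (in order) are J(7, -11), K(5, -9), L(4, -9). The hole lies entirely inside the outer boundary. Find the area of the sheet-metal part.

354

Outer boundary:
Apply the shoelace (surveyor's) formula: 2A = Σ (x_i·y_{i+1} − x_{i+1}·y_i), indices taken mod 4.
A→B: (18)(-24) − (16)(-4) = -368
B→C: (16)(-20) − (11)(-24) = -56
C→D: (11)(2) − (-17)(-20) = -318
D→A: (-17)(-4) − (18)(2) = 32
Σ = -710
Area = |Σ|/2 = 355.
Hole:
Apply the surveyor's formula: 2A = Σ (x_i·y_{i+1} − x_{i+1}·y_i), indices taken mod 3.
Σ = (-8) + (-9) + (19) = 2
Area = |Σ|/2 = 1.
Net area = 355 − 1 = 354.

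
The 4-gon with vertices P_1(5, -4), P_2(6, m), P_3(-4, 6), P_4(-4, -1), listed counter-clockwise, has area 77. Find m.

5

The doubled signed area Σ (x_i y_{i+1} − x_{i+1} y_i) is linear in m.
With m=0 it equals 109; the coefficient of m is 9 (from the two edges through P_2).
So 9·m + 109 = 2·77 = 154 ⇒ m = 5.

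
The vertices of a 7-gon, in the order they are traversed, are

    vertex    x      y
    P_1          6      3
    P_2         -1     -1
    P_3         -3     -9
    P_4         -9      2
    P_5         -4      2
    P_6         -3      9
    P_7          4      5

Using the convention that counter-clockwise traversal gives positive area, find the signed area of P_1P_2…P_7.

Apply Gauss's area formula: 2A = Σ (x_i·y_{i+1} − x_{i+1}·y_i), indices taken mod 7.
Σ = (-3) + (6) + (-87) + (-10) + (-30) + (-51) + (-18) = -193
Signed area = Σ/2 = -96.5 (negative ⇒ clockwise traversal).

-96.5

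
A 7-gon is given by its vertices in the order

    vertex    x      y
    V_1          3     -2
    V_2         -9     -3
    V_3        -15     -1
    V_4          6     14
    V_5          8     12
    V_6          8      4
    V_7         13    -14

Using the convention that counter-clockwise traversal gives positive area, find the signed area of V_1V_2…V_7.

-259.5

Apply the shoelace (surveyor's) formula: 2A = Σ (x_i·y_{i+1} − x_{i+1}·y_i), indices taken mod 7.
Σ = (-27) + (-36) + (-204) + (-40) + (-64) + (-164) + (16) = -519
Signed area = Σ/2 = -259.5 (negative ⇒ clockwise traversal).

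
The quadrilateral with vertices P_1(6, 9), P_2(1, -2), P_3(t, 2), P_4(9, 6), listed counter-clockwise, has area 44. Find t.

10

Write out the shoelace sum; only the two edges meeting at P_3 involve t:
2·Area = [(1·2 − t·(-2)) + (t·6 − 9·2)] + 24
       = 8·t + 8 = 88
⇒ t = 10.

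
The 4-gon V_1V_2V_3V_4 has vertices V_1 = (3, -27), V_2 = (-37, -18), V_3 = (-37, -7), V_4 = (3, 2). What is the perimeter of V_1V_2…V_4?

122

|V_1V_2| = √((-40)² + (9)²) = √1681 = 41
|V_2V_3| = √((0)² + (11)²) = √121 = 11
|V_3V_4| = √((40)² + (9)²) = √1681 = 41
|V_4V_1| = √((0)² + (-29)²) = √841 = 29
Perimeter = 41 + 11 + 41 + 29 = 122.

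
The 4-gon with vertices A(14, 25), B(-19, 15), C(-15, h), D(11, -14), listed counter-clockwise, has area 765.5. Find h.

2

Write out the shoelace sum; only the two edges meeting at C involve h:
2·Area = [((-19)·h − (-15)·15) + ((-15)·(-14) − 11·h)] + 1156
       = -30·h + 1591 = 1531
⇒ h = 2.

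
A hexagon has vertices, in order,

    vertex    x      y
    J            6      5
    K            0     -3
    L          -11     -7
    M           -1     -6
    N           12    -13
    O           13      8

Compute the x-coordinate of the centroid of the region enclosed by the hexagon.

1486/225

Apply the shoelace (surveyor's) formula. First the cross-terms c_i = x_i·y_{i+1} − x_{i+1}·y_i:
  -18, -33, 59, 85, 265, 17  ⇒  2A = 375, A = 187.5.
Then Σ (x_i + x_{i+1})·c_i = 7430, so x̄ = 7430 / (6·187.5) = 1486/225.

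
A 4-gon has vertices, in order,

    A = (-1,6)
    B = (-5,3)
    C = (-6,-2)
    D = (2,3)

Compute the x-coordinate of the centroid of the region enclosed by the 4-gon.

Apply the shoelace formula. First the cross-terms c_i = x_i·y_{i+1} − x_{i+1}·y_i:
  27, 28, -14, 15  ⇒  2A = 56, A = 28.
Then Σ (x_i + x_{i+1})·c_i = -399, so x̄ = -399 / (6·28) = -2.375.

-2.375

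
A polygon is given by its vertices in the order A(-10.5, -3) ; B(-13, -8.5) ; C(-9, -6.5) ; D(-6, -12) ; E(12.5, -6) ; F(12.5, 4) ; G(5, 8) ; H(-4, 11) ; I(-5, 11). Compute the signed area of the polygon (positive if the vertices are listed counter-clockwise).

373.375

Apply the shoelace formula: 2A = Σ (x_i·y_{i+1} − x_{i+1}·y_i), indices taken mod 9.
Cross-terms: 50.25, 8, 69, 186, 125, 80, 87, 11, 130.5  ⇒  Σ = 746.75
Signed area = Σ/2 = 373.375 (positive ⇒ counter-clockwise traversal).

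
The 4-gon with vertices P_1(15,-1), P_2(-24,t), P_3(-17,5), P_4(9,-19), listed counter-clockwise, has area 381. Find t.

11

The doubled signed area Σ (x_i y_{i+1} − x_{i+1} y_i) is linear in t.
With t=0 it equals 410; the coefficient of t is 32 (from the two edges through P_2).
So 32·t + 410 = 2·381 = 762 ⇒ t = 11.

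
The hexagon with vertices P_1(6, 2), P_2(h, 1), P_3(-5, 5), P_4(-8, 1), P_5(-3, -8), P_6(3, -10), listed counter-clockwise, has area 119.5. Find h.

The doubled signed area Σ (x_i y_{i+1} − x_{i+1} y_i) is linear in h.
With h=0 it equals 233; the coefficient of h is 3 (from the two edges through P_2).
So 3·h + 233 = 2·119.5 = 239 ⇒ h = 2.

2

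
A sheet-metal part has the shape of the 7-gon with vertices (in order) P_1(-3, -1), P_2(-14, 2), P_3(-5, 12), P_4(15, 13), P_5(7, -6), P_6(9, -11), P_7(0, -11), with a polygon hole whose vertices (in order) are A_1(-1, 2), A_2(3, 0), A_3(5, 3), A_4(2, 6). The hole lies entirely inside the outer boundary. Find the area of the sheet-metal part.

361

Outer boundary:
Apply the shoelace formula: 2A = Σ (x_i·y_{i+1} − x_{i+1}·y_i), indices taken mod 7.
Cross-terms: -20, -158, -245, -181, -23, -99, -33  ⇒  Σ = -759
Area = |Σ|/2 = 379.5.
Hole:
Apply the surveyor's formula: 2A = Σ (x_i·y_{i+1} − x_{i+1}·y_i), indices taken mod 4.
A_1→A_2: (-1)(0) − (3)(2) = -6
A_2→A_3: (3)(3) − (5)(0) = 9
A_3→A_4: (5)(6) − (2)(3) = 24
A_4→A_1: (2)(2) − (-1)(6) = 10
Σ = 37
Area = |Σ|/2 = 18.5.
Net area = 379.5 − 18.5 = 361.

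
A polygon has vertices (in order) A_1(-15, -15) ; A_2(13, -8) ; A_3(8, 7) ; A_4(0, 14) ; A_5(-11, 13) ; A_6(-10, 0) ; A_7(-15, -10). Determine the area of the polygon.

Apply the surveyor's formula: 2A = Σ (x_i·y_{i+1} − x_{i+1}·y_i), indices taken mod 7.
Σ = (315) + (155) + (112) + (154) + (130) + (100) + (75) = 1041
Area = |Σ|/2 = 520.5.

520.5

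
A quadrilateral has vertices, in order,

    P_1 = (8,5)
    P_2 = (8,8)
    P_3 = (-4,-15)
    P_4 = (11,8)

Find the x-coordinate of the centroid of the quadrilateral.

4.4

Apply the shoelace formula. First the cross-terms c_i = x_i·y_{i+1} − x_{i+1}·y_i:
  24, -88, 133, -9  ⇒  2A = 60, A = 30.
Then Σ (x_i + x_{i+1})·c_i = 792, so x̄ = 792 / (6·30) = 4.4.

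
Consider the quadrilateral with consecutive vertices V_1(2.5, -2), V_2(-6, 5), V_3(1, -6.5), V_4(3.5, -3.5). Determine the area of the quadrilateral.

V_1→V_2: (2.5)(5) − (-6)(-2) = 0.5
V_2→V_3: (-6)(-6.5) − (1)(5) = 34
V_3→V_4: (1)(-3.5) − (3.5)(-6.5) = 19.25
V_4→V_1: (3.5)(-2) − (2.5)(-3.5) = 1.75
Σ = 55.5
Area = |Σ|/2 = 27.75.

27.75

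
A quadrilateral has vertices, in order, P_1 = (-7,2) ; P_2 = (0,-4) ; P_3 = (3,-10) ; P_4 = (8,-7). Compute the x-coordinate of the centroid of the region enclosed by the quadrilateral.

Apply the shoelace (surveyor's) formula. First the cross-terms c_i = x_i·y_{i+1} − x_{i+1}·y_i:
  28, 12, 59, -33  ⇒  2A = 66, A = 33.
Then Σ (x_i + x_{i+1})·c_i = 456, so x̄ = 456 / (6·33) = 76/33.

76/33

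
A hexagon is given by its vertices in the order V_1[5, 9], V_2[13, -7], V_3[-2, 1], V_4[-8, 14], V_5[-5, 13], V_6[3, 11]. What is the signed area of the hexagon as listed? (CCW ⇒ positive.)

Σ = (-152) + (-1) + (-20) + (-34) + (-94) + (-28) = -329
Signed area = Σ/2 = -164.5 (negative ⇒ clockwise traversal).

-164.5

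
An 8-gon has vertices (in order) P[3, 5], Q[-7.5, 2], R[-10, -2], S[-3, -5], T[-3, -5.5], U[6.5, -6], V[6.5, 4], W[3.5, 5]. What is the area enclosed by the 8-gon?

P→Q: (3)(2) − (-7.5)(5) = 43.5
Q→R: (-7.5)(-2) − (-10)(2) = 35
R→S: (-10)(-5) − (-3)(-2) = 44
S→T: (-3)(-5.5) − (-3)(-5) = 1.5
T→U: (-3)(-6) − (6.5)(-5.5) = 53.75
U→V: (6.5)(4) − (6.5)(-6) = 65
V→W: (6.5)(5) − (3.5)(4) = 18.5
W→P: (3.5)(5) − (3)(5) = 2.5
Σ = 263.75
Area = |Σ|/2 = 131.875.

131.875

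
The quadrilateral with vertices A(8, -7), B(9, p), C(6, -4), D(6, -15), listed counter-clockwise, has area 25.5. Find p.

6

Write out the shoelace sum; only the two edges meeting at B involve p:
2·Area = [(8·p − 9·(-7)) + (9·(-4) − 6·p)] + 12
       = 2·p + 39 = 51
⇒ p = 6.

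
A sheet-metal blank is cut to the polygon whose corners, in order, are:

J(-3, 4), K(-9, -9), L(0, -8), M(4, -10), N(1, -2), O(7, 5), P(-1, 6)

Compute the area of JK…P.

Σ = (63) + (72) + (32) + (2) + (19) + (47) + (14) = 249
Area = |Σ|/2 = 124.5.

124.5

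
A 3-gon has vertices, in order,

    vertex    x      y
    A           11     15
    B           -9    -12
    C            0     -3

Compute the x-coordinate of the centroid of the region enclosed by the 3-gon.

2/3

Apply the surveyor's formula. First the cross-terms c_i = x_i·y_{i+1} − x_{i+1}·y_i:
  3, 27, 33  ⇒  2A = 63, A = 31.5.
Then Σ (x_i + x_{i+1})·c_i = 126, so x̄ = 126 / (6·31.5) = 2/3.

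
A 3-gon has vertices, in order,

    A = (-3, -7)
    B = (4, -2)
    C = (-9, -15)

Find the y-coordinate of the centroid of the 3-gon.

Apply the shoelace formula. First the cross-terms c_i = x_i·y_{i+1} − x_{i+1}·y_i:
  34, -78, 18  ⇒  2A = -26, A = -13.
Then Σ (y_i + y_{i+1})·c_i = 624, so ȳ = 624 / (6·(-13)) = -8.

-8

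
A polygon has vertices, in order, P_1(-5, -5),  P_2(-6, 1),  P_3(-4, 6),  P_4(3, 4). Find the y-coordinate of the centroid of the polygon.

Apply the surveyor's formula. First the cross-terms c_i = x_i·y_{i+1} − x_{i+1}·y_i:
  -35, -32, -34, 5  ⇒  2A = -96, A = -48.
Then Σ (y_i + y_{i+1})·c_i = -429, so ȳ = -429 / (6·(-48)) = 143/96.

143/96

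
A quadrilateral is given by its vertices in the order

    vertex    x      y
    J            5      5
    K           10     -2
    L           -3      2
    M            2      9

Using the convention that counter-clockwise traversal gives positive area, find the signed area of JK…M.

-56

Apply the surveyor's formula: 2A = Σ (x_i·y_{i+1} − x_{i+1}·y_i), indices taken mod 4.
Σ = (-60) + (14) + (-31) + (-35) = -112
Signed area = Σ/2 = -56 (negative ⇒ clockwise traversal).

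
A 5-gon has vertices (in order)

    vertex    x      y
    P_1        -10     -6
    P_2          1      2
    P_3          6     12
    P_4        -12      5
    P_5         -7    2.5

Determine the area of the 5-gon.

Cross-terms: -14, 0, 174, 5, 67  ⇒  Σ = 232
Area = |Σ|/2 = 116.

116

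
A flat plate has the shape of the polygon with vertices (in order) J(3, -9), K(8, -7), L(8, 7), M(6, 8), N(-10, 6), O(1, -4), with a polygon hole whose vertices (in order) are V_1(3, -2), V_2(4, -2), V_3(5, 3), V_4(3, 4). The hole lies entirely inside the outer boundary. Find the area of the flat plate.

Outer boundary:
Apply the shoelace formula: 2A = Σ (x_i·y_{i+1} − x_{i+1}·y_i), indices taken mod 6.
Σ = (51) + (112) + (22) + (116) + (34) + (3) = 338
Area = |Σ|/2 = 169.
Hole:
Apply the shoelace formula: 2A = Σ (x_i·y_{i+1} − x_{i+1}·y_i), indices taken mod 4.
Cross-terms: 2, 22, 11, -18  ⇒  Σ = 17
Area = |Σ|/2 = 8.5.
Net area = 169 − 8.5 = 160.5.

160.5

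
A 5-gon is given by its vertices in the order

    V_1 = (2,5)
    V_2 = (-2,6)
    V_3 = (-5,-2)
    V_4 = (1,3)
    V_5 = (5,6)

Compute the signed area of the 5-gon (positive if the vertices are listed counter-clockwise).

Apply the surveyor's formula: 2A = Σ (x_i·y_{i+1} − x_{i+1}·y_i), indices taken mod 5.
V_1→V_2: (2)(6) − (-2)(5) = 22
V_2→V_3: (-2)(-2) − (-5)(6) = 34
V_3→V_4: (-5)(3) − (1)(-2) = -13
V_4→V_5: (1)(6) − (5)(3) = -9
V_5→V_1: (5)(5) − (2)(6) = 13
Σ = 47
Signed area = Σ/2 = 23.5 (positive ⇒ counter-clockwise traversal).

23.5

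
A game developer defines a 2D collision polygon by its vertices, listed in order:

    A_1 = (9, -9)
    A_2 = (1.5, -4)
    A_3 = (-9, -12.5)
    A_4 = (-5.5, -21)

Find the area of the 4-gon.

140.75

Apply the shoelace (surveyor's) formula: 2A = Σ (x_i·y_{i+1} − x_{i+1}·y_i), indices taken mod 4.
Σ = (-22.5) + (-54.75) + (120.25) + (238.5) = 281.5
Area = |Σ|/2 = 140.75.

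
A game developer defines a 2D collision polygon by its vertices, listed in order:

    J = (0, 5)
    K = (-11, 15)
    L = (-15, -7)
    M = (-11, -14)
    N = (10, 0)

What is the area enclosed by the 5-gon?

340

J→K: (0)(15) − (-11)(5) = 55
K→L: (-11)(-7) − (-15)(15) = 302
L→M: (-15)(-14) − (-11)(-7) = 133
M→N: (-11)(0) − (10)(-14) = 140
N→J: (10)(5) − (0)(0) = 50
Σ = 680
Area = |Σ|/2 = 340.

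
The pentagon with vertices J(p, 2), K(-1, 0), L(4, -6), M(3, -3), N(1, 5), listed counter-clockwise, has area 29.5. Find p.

The doubled signed area Σ (x_i y_{i+1} − x_{i+1} y_i) is linear in p.
With p=0 it equals 34; the coefficient of p is -5 (from the two edges through J).
So -5·p + 34 = 2·29.5 = 59 ⇒ p = -5.

-5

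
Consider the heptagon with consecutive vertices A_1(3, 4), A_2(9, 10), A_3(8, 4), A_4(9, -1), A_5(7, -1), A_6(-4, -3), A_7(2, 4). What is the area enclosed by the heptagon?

Apply the surveyor's formula: 2A = Σ (x_i·y_{i+1} − x_{i+1}·y_i), indices taken mod 7.
A_1→A_2: (3)(10) − (9)(4) = -6
A_2→A_3: (9)(4) − (8)(10) = -44
A_3→A_4: (8)(-1) − (9)(4) = -44
A_4→A_5: (9)(-1) − (7)(-1) = -2
A_5→A_6: (7)(-3) − (-4)(-1) = -25
A_6→A_7: (-4)(4) − (2)(-3) = -10
A_7→A_1: (2)(4) − (3)(4) = -4
Σ = -135
Area = |Σ|/2 = 67.5.

67.5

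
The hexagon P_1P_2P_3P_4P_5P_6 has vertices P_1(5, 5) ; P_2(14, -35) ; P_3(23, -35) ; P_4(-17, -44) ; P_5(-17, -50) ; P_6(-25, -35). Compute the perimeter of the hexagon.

164

|P_1P_2| = √((9)² + (-40)²) = √1681 = 41
|P_2P_3| = √((9)² + (0)²) = √81 = 9
|P_3P_4| = √((-40)² + (-9)²) = √1681 = 41
|P_4P_5| = √((0)² + (-6)²) = √36 = 6
|P_5P_6| = √((-8)² + (15)²) = √289 = 17
|P_6P_1| = √((30)² + (40)²) = √2500 = 50
Perimeter = 41 + 9 + 41 + 6 + 17 + 50 = 164.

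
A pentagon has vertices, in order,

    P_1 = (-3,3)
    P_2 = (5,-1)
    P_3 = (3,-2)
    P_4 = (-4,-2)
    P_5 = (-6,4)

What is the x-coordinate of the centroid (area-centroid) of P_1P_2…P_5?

Apply the shoelace (surveyor's) formula. First the cross-terms c_i = x_i·y_{i+1} − x_{i+1}·y_i:
  -12, -7, -14, -28, -6  ⇒  2A = -67, A = -33.5.
Then Σ (x_i + x_{i+1})·c_i = 268, so x̄ = 268 / (6·(-33.5)) = -4/3.

-4/3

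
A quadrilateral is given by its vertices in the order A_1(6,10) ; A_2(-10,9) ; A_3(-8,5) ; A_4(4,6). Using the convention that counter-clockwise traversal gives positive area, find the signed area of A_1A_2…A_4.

56

A_1→A_2: (6)(9) − (-10)(10) = 154
A_2→A_3: (-10)(5) − (-8)(9) = 22
A_3→A_4: (-8)(6) − (4)(5) = -68
A_4→A_1: (4)(10) − (6)(6) = 4
Σ = 112
Signed area = Σ/2 = 56 (positive ⇒ counter-clockwise traversal).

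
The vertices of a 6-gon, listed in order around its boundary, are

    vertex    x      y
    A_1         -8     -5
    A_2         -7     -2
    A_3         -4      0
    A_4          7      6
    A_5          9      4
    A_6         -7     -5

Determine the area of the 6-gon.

Apply the shoelace (surveyor's) formula: 2A = Σ (x_i·y_{i+1} − x_{i+1}·y_i), indices taken mod 6.
Σ = (-19) + (-8) + (-24) + (-26) + (-17) + (-5) = -99
Area = |Σ|/2 = 49.5.

49.5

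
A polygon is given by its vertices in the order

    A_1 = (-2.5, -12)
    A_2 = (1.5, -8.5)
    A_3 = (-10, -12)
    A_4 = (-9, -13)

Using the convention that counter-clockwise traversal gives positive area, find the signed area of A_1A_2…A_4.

Apply the surveyor's formula: 2A = Σ (x_i·y_{i+1} − x_{i+1}·y_i), indices taken mod 4.
A_1→A_2: (-2.5)(-8.5) − (1.5)(-12) = 39.25
A_2→A_3: (1.5)(-12) − (-10)(-8.5) = -103
A_3→A_4: (-10)(-13) − (-9)(-12) = 22
A_4→A_1: (-9)(-12) − (-2.5)(-13) = 75.5
Σ = 33.75
Signed area = Σ/2 = 16.875 (positive ⇒ counter-clockwise traversal).

16.875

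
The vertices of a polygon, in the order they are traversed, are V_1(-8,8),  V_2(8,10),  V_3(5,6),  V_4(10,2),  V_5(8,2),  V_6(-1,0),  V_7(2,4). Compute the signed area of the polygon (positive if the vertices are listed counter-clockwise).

-73

Apply the surveyor's formula: 2A = Σ (x_i·y_{i+1} − x_{i+1}·y_i), indices taken mod 7.
Σ = (-144) + (-2) + (-50) + (4) + (2) + (-4) + (48) = -146
Signed area = Σ/2 = -73 (negative ⇒ clockwise traversal).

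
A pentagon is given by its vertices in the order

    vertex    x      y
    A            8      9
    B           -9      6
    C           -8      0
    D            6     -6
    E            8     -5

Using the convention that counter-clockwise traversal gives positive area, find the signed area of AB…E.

Apply the surveyor's formula: 2A = Σ (x_i·y_{i+1} − x_{i+1}·y_i), indices taken mod 5.
Σ = (129) + (48) + (48) + (18) + (112) = 355
Signed area = Σ/2 = 177.5 (positive ⇒ counter-clockwise traversal).

177.5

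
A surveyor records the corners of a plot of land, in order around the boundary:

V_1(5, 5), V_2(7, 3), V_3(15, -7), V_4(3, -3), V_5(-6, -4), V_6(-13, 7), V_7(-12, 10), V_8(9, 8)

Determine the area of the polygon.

Σ = (-20) + (-94) + (-24) + (-30) + (-94) + (-46) + (-186) + (5) = -489
Area = |Σ|/2 = 244.5.

244.5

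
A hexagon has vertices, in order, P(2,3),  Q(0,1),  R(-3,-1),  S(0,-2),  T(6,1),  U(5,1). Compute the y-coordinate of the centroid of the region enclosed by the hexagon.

32/111

Apply the shoelace (surveyor's) formula. First the cross-terms c_i = x_i·y_{i+1} − x_{i+1}·y_i:
  2, 3, 6, 12, 1, 13  ⇒  2A = 37, A = 18.5.
Then Σ (y_i + y_{i+1})·c_i = 32, so ȳ = 32 / (6·18.5) = 32/111.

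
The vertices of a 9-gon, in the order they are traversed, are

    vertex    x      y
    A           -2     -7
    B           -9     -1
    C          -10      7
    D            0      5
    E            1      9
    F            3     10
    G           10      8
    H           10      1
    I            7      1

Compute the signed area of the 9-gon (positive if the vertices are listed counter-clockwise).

A→B: (-2)(-1) − (-9)(-7) = -61
B→C: (-9)(7) − (-10)(-1) = -73
C→D: (-10)(5) − (0)(7) = -50
D→E: (0)(9) − (1)(5) = -5
E→F: (1)(10) − (3)(9) = -17
F→G: (3)(8) − (10)(10) = -76
G→H: (10)(1) − (10)(8) = -70
H→I: (10)(1) − (7)(1) = 3
I→A: (7)(-7) − (-2)(1) = -47
Σ = -396
Signed area = Σ/2 = -198 (negative ⇒ clockwise traversal).

-198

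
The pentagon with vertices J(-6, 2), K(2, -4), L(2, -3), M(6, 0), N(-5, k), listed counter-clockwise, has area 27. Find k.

Write out the shoelace sum; only the two edges meeting at N involve k:
2·Area = [(6·k − (-5)·0) + ((-5)·2 − (-6)·k)] + 40
       = 12·k + 30 = 54
⇒ k = 2.

2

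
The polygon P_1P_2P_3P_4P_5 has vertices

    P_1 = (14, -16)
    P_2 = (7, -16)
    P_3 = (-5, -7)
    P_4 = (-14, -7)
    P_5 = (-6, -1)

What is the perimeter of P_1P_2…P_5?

66

|P_1P_2| = √((-7)² + (0)²) = √49 = 7
|P_2P_3| = √((-12)² + (9)²) = √225 = 15
|P_3P_4| = √((-9)² + (0)²) = √81 = 9
|P_4P_5| = √((8)² + (6)²) = √100 = 10
|P_5P_1| = √((20)² + (-15)²) = √625 = 25
Perimeter = 7 + 15 + 9 + 10 + 25 = 66.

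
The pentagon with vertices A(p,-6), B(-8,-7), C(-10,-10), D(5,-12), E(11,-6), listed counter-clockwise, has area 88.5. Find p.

-9

The doubled signed area Σ (x_i y_{i+1} − x_{i+1} y_i) is linear in p.
With p=0 it equals 168; the coefficient of p is -1 (from the two edges through A).
So -1·p + 168 = 2·88.5 = 177 ⇒ p = -9.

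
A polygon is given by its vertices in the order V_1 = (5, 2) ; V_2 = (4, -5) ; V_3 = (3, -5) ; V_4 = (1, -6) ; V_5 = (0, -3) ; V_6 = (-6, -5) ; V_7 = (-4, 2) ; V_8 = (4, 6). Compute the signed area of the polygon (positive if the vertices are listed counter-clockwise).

-79

Apply the shoelace formula: 2A = Σ (x_i·y_{i+1} − x_{i+1}·y_i), indices taken mod 8.
Σ = (-33) + (-5) + (-13) + (-3) + (-18) + (-32) + (-32) + (-22) = -158
Signed area = Σ/2 = -79 (negative ⇒ clockwise traversal).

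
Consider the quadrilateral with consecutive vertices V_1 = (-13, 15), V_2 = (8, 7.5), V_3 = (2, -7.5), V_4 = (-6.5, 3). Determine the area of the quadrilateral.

196.875

Cross-terms: -217.5, -75, -42.75, -58.5  ⇒  Σ = -393.75
Area = |Σ|/2 = 196.875.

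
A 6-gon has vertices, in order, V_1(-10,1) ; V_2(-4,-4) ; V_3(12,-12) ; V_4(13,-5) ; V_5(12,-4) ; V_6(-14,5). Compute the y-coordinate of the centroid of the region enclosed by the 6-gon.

-788/213

Apply the shoelace (surveyor's) formula. First the cross-terms c_i = x_i·y_{i+1} − x_{i+1}·y_i:
  44, 96, 96, 8, 4, 36  ⇒  2A = 284, A = 142.
Then Σ (y_i + y_{i+1})·c_i = -3152, so ȳ = -3152 / (6·142) = -788/213.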